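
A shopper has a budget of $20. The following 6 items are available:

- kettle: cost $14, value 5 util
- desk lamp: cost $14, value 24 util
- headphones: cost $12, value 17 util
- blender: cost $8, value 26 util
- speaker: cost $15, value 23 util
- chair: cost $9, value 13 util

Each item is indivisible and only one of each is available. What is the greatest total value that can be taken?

Check high-value combinations within $20:
- headphones+blender: cost 12+8=20, value 17+26=43
- blender+chair: cost 8+9=17, value 26+13=39
- blender: cost 8, value 26
- desk lamp: cost 14, value 24
Best: 43 util.

43 util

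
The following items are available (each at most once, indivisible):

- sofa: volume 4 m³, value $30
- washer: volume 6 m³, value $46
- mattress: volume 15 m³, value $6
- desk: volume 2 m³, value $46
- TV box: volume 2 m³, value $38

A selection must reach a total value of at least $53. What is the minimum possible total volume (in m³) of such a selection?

Subsets with value ≥ 53, sorted by total volume:
- desk+TV box: volume 4, value 84
- sofa+desk: volume 6, value 76
Minimum volume: 4 m³.

4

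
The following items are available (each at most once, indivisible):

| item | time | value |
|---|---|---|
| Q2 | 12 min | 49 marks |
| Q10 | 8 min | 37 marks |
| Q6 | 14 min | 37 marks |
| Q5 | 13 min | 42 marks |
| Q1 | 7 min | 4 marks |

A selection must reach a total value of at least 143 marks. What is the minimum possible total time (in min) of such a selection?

47

Subsets with value ≥ 143, sorted by total time:
- Q2+Q10+Q6+Q5: time 47, value 165
- Q2+Q10+Q6+Q5+Q1: time 54, value 169
Minimum time: 47 min.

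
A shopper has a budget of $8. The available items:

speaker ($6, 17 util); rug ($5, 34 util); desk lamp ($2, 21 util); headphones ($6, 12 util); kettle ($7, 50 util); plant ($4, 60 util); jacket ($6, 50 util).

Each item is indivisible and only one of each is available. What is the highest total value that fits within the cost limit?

Check high-value combinations within $8:
- desk lamp+plant: cost 2+4=6, value 21+60=81
- desk lamp+jacket: cost 2+6=8, value 21+50=71
- plant: cost 4, value 60
- rug+desk lamp: cost 5+2=7, value 34+21=55
Best: 81 util.

81 util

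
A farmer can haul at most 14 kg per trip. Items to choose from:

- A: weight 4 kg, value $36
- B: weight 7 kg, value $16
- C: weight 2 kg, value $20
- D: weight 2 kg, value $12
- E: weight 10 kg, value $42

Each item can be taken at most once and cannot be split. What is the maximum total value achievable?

Check high-value combinations within 14 kg:
- A+E: weight 4+10=14, value 36+42=78
- C+D+E: weight 2+2+10=14, value 20+12+42=74
- A+B+C: weight 4+7+2=13, value 36+16+20=72
- A+C+D: weight 4+2+2=8, value 36+20+12=68
Best: $78.

$78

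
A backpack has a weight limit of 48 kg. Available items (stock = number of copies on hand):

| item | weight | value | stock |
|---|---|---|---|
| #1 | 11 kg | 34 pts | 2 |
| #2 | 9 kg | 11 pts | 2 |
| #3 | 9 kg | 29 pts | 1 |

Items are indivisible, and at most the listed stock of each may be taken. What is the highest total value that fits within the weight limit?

108 pts

Top feasible selections:
- 2×#1 + 1×#2 + 1×#3: weight 40, value 108
- 2×#1 + 1×#3: weight 31, value 97
- 2×#1 + 2×#2: weight 40, value 90
Best: 108 pts.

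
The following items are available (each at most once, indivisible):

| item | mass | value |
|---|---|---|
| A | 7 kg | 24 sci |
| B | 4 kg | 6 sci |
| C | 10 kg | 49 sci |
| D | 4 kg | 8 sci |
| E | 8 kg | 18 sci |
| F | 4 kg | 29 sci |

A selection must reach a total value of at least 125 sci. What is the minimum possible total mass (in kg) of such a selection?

33

Subsets with value ≥ 125, sorted by total mass:
- A+C+D+E+F: mass 33, value 128
- A+B+C+E+F: mass 33, value 126
- A+B+C+D+E+F: mass 37, value 134
Minimum mass: 33 kg.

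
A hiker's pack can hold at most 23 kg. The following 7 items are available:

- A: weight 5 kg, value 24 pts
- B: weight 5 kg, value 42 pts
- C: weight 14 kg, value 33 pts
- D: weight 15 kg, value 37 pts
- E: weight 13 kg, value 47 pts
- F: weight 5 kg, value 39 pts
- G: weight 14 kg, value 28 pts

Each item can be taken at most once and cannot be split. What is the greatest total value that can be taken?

128 pts

This is a 0/1 knapsack; check combinations near the capacity.
- B+E+F: weight 5+13+5=23, value 42+47+39=128
- A+B+E: weight 5+5+13=23, value 24+42+47=113
- A+E+F: weight 5+13+5=23, value 24+47+39=110
- A+B+F: weight 5+5+5=15, value 24+42+39=105
Best: 128 pts.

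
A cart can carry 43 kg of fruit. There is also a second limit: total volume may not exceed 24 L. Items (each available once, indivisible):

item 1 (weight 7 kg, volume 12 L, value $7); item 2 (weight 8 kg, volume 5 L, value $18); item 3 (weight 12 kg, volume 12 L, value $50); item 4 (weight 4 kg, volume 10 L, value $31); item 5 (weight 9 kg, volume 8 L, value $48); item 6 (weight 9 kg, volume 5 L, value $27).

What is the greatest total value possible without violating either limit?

Feasible sets respecting both limits:
- item 4+item 5+item 6: weight 22, volume 23, value 106
- item 3+item 5: weight 21, volume 20, value 98
- item 2+item 4+item 5: weight 21, volume 23, value 97
Best: $106.

$106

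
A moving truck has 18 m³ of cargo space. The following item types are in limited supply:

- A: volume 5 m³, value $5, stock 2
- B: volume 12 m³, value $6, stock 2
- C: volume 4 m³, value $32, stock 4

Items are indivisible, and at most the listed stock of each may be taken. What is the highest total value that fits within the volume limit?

Top feasible selections:
- 4×C: volume 16, value 128
- 1×A + 3×C: volume 17, value 101
Best: $128.

$128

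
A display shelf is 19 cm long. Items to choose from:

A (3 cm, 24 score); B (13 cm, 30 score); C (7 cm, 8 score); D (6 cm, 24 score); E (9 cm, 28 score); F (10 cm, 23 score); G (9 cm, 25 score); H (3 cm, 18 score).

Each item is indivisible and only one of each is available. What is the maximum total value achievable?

76 score

Check high-value combinations within 19 cm:
- A+D+E: length 3+6+9=18, value 24+24+28=76
- A+C+D+H: length 3+7+6+3=19, value 24+8+24+18=74
- A+D+G: length 3+6+9=18, value 24+24+25=73
- A+B+H: length 3+13+3=19, value 24+30+18=72
Best: 76 score.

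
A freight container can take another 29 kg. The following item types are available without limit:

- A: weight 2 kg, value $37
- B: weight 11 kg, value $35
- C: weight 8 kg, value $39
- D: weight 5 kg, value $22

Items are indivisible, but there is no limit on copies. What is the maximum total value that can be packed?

Best value-per-unit is A at 37/2, and filling with it alone uses weight 14×2=28. No mix of the others beats 14×37 = 518.

$518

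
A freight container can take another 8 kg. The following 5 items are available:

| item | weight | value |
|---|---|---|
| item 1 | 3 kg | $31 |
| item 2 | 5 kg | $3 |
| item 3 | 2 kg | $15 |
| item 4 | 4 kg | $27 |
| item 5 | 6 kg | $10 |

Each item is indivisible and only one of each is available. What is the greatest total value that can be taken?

$58

Check high-value combinations within 8 kg:
- item 1+item 4: weight 3+4=7, value 31+27=58
- item 1+item 3: weight 3+2=5, value 31+15=46
- item 3+item 4: weight 2+4=6, value 15+27=42
- item 1+item 2: weight 3+5=8, value 31+3=34
Best: $58.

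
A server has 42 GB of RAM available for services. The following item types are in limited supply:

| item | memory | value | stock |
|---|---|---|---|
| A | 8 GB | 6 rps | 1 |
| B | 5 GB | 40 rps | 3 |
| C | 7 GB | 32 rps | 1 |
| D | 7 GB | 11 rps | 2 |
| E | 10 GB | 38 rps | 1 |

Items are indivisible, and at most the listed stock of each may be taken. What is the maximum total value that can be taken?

201 rps

Top feasible selections:
- 3×B + 1×C + 1×D + 1×E: memory 39, value 201
- 1×A + 3×B + 1×C + 1×E: memory 40, value 196
Best: 201 rps.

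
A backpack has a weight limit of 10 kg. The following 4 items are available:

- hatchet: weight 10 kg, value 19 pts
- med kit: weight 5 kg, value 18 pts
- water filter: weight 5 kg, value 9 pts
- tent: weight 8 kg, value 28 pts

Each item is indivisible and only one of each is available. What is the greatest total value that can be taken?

Check high-value combinations within 10 kg:
- tent: weight 8, value 28
- med kit+water filter: weight 5+5=10, value 18+9=27
- hatchet: weight 10, value 19
Best: 28 pts.

28 pts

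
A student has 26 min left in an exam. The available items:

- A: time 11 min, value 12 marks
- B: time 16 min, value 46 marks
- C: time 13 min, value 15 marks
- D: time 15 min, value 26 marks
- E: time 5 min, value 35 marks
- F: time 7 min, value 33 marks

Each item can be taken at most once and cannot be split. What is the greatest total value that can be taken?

83 marks

Check high-value combinations within 26 min:
- C+E+F: time 13+5+7=25, value 15+35+33=83
- B+E: time 16+5=21, value 46+35=81
- A+E+F: time 11+5+7=23, value 12+35+33=80
- B+F: time 16+7=23, value 46+33=79
Best: 83 marks.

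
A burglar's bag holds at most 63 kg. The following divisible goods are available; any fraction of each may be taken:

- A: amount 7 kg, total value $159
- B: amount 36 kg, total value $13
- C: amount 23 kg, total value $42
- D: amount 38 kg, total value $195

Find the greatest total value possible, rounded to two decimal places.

386.87

Take in order of value per unit:
- A (159/7 per unit): all 7 → value 159, running total 159.00
- D (195/38 per unit): all 38 → value 195, running total 354.00
- C (42/23 per unit): 18 of 23 → value 18×42/23 = 32.8696, running total 386.87
Total 386.87.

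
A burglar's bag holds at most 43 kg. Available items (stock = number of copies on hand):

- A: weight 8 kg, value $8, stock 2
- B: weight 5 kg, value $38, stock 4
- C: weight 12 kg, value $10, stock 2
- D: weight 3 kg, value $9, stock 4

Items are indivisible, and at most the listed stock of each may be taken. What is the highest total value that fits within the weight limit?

Top feasible selections:
- 1×A + 4×B + 4×D: weight 40, value 196
- 4×B + 1×C + 3×D: weight 41, value 189
- 4×B + 4×D: weight 32, value 188
Best: $196.

$196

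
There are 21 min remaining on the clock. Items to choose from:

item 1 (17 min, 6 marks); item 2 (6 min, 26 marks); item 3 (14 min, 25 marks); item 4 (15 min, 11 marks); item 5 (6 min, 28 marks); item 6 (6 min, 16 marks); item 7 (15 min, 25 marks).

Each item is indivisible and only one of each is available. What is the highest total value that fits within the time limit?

Check high-value combinations within 21 min:
- item 2+item 5+item 6: time 6+6+6=18, value 26+28+16=70
- item 2+item 5: time 6+6=12, value 26+28=54
- item 3+item 5: time 14+6=20, value 25+28=53
Best: 70 marks.

70 marks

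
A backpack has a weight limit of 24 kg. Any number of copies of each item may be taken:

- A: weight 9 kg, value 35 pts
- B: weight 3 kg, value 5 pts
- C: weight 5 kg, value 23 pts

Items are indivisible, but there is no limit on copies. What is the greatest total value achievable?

104 pts

Best value-per-unit is C at 23/5; filling with it alone gives 4×23 = 92.
Optimal mix: 1×A + 3×C → weight 24, value 104.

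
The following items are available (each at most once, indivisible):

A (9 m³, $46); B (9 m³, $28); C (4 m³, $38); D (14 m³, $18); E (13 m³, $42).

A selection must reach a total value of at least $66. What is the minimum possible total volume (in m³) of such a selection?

Subsets with value ≥ 66, sorted by total volume:
- A+C: volume 13, value 84
- B+C: volume 13, value 66
- C+E: volume 17, value 80
- A+B: volume 18, value 74
Minimum volume: 13 m³.

13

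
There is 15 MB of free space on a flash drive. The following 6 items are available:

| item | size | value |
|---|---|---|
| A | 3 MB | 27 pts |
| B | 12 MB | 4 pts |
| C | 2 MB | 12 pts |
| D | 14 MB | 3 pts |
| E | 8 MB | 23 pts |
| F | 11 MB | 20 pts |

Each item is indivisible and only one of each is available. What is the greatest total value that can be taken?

Check high-value combinations within 15 MB:
- A+C+E: size 3+2+8=13, value 27+12+23=62
- A+E: size 3+8=11, value 27+23=50
- A+F: size 3+11=14, value 27+20=47
- A+C: size 3+2=5, value 27+12=39
Best: 62 pts.

62 pts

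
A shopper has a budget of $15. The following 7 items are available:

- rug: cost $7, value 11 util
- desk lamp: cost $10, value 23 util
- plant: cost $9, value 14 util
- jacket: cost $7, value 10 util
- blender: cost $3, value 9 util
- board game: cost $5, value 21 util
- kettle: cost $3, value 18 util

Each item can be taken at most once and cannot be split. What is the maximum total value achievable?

Check high-value combinations within $15:
- rug+board game+kettle: cost 7+5+3=15, value 11+21+18=50
- jacket+board game+kettle: cost 7+5+3=15, value 10+21+18=49
- blender+board game+kettle: cost 3+5+3=11, value 9+21+18=48
- desk lamp+board game: cost 10+5=15, value 23+21=44
Best: 50 util.

50 util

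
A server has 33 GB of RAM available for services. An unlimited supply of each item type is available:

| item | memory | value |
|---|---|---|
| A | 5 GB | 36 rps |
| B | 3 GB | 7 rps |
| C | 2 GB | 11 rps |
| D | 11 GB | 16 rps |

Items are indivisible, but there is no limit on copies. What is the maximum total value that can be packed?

227 rps

Best value-per-unit is A at 36/5; filling with it alone gives 6×36 = 216.
Optimal mix: 6×A + 1×C → memory 32, value 227.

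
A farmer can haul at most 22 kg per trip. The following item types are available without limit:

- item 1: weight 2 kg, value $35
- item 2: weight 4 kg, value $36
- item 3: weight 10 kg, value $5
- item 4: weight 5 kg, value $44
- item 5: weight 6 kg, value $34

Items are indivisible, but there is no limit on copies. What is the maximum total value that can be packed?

$385

Best value-per-unit is item 1 at 35/2, and filling with it alone uses weight 11×2=22. No mix of the others beats 11×35 = 385.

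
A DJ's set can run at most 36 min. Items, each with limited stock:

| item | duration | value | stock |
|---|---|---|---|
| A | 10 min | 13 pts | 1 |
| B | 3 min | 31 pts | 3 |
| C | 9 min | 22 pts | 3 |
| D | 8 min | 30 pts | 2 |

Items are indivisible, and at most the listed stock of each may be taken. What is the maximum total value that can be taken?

175 pts

Top feasible selections:
- 3×B + 1×C + 2×D: duration 34, value 175
- 3×B + 2×C + 1×D: duration 35, value 167
- 1×A + 3×B + 2×D: duration 35, value 166
Best: 175 pts.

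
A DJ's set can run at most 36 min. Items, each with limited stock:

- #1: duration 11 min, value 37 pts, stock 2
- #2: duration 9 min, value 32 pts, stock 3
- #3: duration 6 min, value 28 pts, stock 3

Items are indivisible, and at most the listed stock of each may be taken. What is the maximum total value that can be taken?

Best selections within duration 36 and stock limits:
- 2×#2 + 3×#3: duration 36, value 148
- 2×#1 + 2×#3: duration 34, value 130
Best: 148 pts.

148 pts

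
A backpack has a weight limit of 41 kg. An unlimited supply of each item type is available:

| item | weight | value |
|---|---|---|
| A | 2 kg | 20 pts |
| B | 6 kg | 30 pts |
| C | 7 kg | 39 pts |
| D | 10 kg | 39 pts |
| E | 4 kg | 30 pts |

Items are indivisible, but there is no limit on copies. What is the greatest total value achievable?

400 pts

Best value-per-unit is A at 20/2, and filling with it alone uses weight 20×2=40. No mix of the others beats 20×20 = 400.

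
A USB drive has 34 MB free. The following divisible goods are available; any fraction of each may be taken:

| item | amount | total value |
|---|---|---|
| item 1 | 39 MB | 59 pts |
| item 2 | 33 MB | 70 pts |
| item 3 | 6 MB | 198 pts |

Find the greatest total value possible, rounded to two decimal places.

Take in order of value per unit:
- item 3 (198/6 per unit): all 6 → value 198, running total 198.00
- item 2 (70/33 per unit): 28 of 33 → value 28×70/33 = 59.3939, running total 257.39
Total 257.39.

257.39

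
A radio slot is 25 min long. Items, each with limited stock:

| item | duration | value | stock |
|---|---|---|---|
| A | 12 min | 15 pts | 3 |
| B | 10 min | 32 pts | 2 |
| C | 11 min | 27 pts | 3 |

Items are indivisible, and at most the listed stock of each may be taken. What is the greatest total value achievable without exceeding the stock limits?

64 pts

Top feasible selections:
- 2×B: duration 20, value 64
- 1×B + 1×C: duration 21, value 59
- 2×C: duration 22, value 54
- 1×A + 1×B: duration 22, value 47
Best: 64 pts.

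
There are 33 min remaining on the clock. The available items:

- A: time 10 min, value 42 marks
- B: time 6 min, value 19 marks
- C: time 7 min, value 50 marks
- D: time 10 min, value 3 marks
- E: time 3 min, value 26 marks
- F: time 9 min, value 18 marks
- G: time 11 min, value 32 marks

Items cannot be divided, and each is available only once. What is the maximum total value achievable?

Check high-value combinations within 33 min:
- A+C+E+G: time 10+7+3+11=31, value 42+50+26+32=150
- A+B+C+E: time 10+6+7+3=26, value 42+19+50+26=137
- A+C+E+F: time 10+7+3+9=29, value 42+50+26+18=136
Best: 150 marks.

150 marks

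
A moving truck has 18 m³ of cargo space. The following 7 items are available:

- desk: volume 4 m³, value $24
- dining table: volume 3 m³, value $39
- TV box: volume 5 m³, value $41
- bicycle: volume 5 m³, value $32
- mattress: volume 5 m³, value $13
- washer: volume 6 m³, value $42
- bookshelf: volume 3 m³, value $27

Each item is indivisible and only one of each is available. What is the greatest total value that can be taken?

$149

Check high-value combinations within 18 m³:
- dining table+TV box+washer+bookshelf: volume 3+5+6+3=17, value 39+41+42+27=149
- desk+dining table+TV box+washer: volume 4+3+5+6=18, value 24+39+41+42=146
- dining table+bicycle+washer+bookshelf: volume 3+5+6+3=17, value 39+32+42+27=140
- dining table+TV box+bicycle+bookshelf: volume 3+5+5+3=16, value 39+41+32+27=139
Best: $149.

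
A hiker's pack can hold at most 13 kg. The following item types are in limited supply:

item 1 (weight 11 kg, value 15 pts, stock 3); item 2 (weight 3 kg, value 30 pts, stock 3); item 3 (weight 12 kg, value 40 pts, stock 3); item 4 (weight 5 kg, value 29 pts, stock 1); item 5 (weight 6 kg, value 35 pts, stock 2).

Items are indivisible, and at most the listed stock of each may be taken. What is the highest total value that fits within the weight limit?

95 pts

Best selections within weight 13 and stock limits:
- 2×item 2 + 1×item 5: weight 12, value 95
- 3×item 2: weight 9, value 90
- 2×item 2 + 1×item 4: weight 11, value 89
- 2×item 5: weight 12, value 70
Best: 95 pts.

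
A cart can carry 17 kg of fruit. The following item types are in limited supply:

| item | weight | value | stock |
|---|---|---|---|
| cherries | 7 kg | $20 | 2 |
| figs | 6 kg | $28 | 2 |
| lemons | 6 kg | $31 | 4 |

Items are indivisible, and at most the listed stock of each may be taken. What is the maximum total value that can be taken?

Best selections within weight 17 and stock limits:
- 2×lemons: weight 12, value 62
- 1×figs + 1×lemons: weight 12, value 59
- 2×figs: weight 12, value 56
- 1×cherries + 1×lemons: weight 13, value 51
Best: $62.

$62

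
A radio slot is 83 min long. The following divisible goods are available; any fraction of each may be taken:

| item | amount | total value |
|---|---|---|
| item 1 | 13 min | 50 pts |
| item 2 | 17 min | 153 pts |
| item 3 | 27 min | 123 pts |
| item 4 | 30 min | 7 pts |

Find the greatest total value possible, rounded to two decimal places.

332.07

Take in order of value per unit:
- item 2 (153/17 per unit): all 17 → value 153, running total 153.00
- item 3 (123/27 per unit): all 27 → value 123, running total 276.00
- item 1 (50/13 per unit): all 13 → value 50, running total 326.00
- item 4 (7/30 per unit): 26 of 30 → value 26×7/30 = 6.0667, running total 332.07
Total 332.07.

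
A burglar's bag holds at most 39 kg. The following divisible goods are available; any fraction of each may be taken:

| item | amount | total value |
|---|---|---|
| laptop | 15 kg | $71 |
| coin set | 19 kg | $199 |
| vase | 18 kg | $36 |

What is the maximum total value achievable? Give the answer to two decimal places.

280.00

Take in order of value per unit:
- coin set (199/19 per unit): all 19 → value 199, running total 199.00
- laptop (71/15 per unit): all 15 → value 71, running total 270.00
- vase (36/18 per unit): 5 of 18 → value 5×36/18 = 10.0000, running total 280.00
Total 280.00.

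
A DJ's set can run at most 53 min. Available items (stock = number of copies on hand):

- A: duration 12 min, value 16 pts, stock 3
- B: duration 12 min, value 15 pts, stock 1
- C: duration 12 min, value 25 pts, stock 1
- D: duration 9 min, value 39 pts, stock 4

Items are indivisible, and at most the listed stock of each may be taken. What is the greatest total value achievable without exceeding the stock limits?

Best selections within duration 53 and stock limits:
- 1×C + 4×D: duration 48, value 181
- 1×A + 4×D: duration 48, value 172
- 1×B + 4×D: duration 48, value 171
Best: 181 pts.

181 pts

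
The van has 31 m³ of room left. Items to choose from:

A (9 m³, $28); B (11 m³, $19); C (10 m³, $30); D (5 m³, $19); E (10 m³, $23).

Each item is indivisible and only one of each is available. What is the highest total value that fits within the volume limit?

Check high-value combinations within 31 m³:
- A+C+E: volume 9+10+10=29, value 28+30+23=81
- A+C+D: volume 9+10+5=24, value 28+30+19=77
- A+B+C: volume 9+11+10=30, value 28+19+30=77
- C+D+E: volume 10+5+10=25, value 30+19+23=72
- B+C+E: volume 11+10+10=31, value 19+30+23=72
Best: $81.

$81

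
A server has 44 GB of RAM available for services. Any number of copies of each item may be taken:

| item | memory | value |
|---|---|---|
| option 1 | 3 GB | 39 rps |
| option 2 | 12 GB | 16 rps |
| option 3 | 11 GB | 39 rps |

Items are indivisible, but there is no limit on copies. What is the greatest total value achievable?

Best value-per-unit is option 1 at 39/3, and filling with it alone uses memory 14×3=42. No mix of the others beats 14×39 = 546.

546 rps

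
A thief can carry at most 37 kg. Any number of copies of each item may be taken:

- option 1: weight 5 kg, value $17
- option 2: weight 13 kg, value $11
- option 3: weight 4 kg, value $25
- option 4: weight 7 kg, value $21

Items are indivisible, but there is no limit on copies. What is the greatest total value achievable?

$225

Best value-per-unit is option 3 at 25/4, and filling with it alone uses weight 9×4=36. No mix of the others beats 9×25 = 225.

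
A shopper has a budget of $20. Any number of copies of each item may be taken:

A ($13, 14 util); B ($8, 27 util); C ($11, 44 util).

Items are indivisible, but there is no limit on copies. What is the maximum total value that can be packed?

Best value-per-unit is C at 44/11; filling with it alone gives 1×44 = 44.
Optimal mix: 1×B + 1×C → cost 19, value 71.

71 util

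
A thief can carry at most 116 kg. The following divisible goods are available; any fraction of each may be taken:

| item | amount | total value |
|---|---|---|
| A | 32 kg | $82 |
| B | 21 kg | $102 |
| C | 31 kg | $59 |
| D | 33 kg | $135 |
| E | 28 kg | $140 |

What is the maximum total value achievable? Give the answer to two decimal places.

Take in order of value per unit:
- E (140/28 per unit): all 28 → value 140, running total 140.00
- B (102/21 per unit): all 21 → value 102, running total 242.00
- D (135/33 per unit): all 33 → value 135, running total 377.00
- A (82/32 per unit): all 32 → value 82, running total 459.00
- C (59/31 per unit): 2 of 31 → value 2×59/31 = 3.8065, running total 462.81
Total 462.81.

462.81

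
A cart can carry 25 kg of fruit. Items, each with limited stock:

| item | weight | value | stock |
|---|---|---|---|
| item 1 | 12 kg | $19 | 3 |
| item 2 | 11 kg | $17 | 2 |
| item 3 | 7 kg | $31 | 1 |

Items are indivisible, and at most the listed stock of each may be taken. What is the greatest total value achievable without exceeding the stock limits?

$50

Best selections within weight 25 and stock limits:
- 1×item 1 + 1×item 3: weight 19, value 50
- 1×item 2 + 1×item 3: weight 18, value 48
- 2×item 1: weight 24, value 38
Best: $50.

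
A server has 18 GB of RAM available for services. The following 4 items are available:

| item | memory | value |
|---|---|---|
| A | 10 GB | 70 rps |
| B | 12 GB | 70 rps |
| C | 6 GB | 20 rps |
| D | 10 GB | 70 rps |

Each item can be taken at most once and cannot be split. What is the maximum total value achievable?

90 rps

Check high-value combinations within 18 GB:
- A+C: memory 10+6=16, value 70+20=90
- C+D: memory 6+10=16, value 20+70=90
- B+C: memory 12+6=18, value 70+20=90
Best: 90 rps.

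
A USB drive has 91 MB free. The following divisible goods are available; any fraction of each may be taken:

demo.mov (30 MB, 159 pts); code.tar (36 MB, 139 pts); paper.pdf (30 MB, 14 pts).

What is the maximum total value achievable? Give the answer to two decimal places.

309.67

Take in order of value per unit:
- demo.mov (159/30 per unit): all 30 → value 159, running total 159.00
- code.tar (139/36 per unit): all 36 → value 139, running total 298.00
- paper.pdf (14/30 per unit): 25 of 30 → value 25×14/30 = 11.6667, running total 309.67
Total 309.67.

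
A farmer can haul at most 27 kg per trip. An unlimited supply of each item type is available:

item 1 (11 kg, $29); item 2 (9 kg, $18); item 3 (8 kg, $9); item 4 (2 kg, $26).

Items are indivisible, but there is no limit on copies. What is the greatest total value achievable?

$338

Best value-per-unit is item 4 at 26/2, and filling with it alone uses weight 13×2=26. No mix of the others beats 13×26 = 338.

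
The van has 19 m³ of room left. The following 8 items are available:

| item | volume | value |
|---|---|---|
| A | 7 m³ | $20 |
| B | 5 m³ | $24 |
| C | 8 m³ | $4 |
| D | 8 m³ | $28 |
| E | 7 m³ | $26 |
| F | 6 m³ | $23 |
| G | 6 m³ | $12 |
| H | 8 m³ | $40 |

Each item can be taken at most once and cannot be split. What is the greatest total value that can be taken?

Check high-value combinations within 19 m³:
- B+F+H: volume 5+6+8=19, value 24+23+40=87
- B+G+H: volume 5+6+8=19, value 24+12+40=76
- B+D+F: volume 5+8+6=19, value 24+28+23=75
Best: $87.

$87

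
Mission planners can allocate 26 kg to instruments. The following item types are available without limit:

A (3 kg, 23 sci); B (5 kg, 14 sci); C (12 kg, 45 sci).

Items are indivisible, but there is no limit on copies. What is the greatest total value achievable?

Best value-per-unit is A at 23/3, and filling with it alone uses mass 8×3=24. No mix of the others beats 8×23 = 184.

184 sci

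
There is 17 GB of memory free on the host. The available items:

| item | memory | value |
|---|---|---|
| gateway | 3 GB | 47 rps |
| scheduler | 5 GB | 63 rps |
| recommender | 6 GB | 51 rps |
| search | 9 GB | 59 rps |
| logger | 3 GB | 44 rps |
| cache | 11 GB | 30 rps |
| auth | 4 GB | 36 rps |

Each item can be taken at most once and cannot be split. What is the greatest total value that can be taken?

205 rps

Check high-value combinations within 17 GB:
- gateway+scheduler+recommender+logger: memory 3+5+6+3=17, value 47+63+51+44=205
- gateway+scheduler+logger+auth: memory 3+5+3+4=15, value 47+63+44+36=190
- gateway+recommender+logger+auth: memory 3+6+3+4=16, value 47+51+44+36=178
- gateway+scheduler+search: memory 3+5+9=17, value 47+63+59=169
Best: 205 rps.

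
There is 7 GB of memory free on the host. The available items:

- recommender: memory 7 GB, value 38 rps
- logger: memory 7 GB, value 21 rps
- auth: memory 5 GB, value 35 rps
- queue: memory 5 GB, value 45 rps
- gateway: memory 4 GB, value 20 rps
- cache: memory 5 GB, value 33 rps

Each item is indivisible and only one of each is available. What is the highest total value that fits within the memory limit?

45 rps

This is a 0/1 knapsack; check combinations near the capacity.
- queue: memory 5, value 45
- recommender: memory 7, value 38
- auth: memory 5, value 35
Best: 45 rps.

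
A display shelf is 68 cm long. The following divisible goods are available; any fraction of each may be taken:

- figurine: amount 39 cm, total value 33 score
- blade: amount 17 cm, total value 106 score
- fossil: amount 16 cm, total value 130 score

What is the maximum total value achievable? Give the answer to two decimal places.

Take in order of value per unit:
- fossil (130/16 per unit): all 16 → value 130, running total 130.00
- blade (106/17 per unit): all 17 → value 106, running total 236.00
- figurine (33/39 per unit): 35 of 39 → value 35×33/39 = 29.6154, running total 265.62
Total 265.62.

265.62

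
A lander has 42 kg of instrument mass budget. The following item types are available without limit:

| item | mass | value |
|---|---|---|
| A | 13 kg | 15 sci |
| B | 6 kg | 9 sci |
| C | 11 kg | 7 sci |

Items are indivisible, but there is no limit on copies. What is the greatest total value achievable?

63 sci

Best value-per-unit is B at 9/6, and filling with it alone uses mass 7×6=42. No mix of the others beats 7×9 = 63.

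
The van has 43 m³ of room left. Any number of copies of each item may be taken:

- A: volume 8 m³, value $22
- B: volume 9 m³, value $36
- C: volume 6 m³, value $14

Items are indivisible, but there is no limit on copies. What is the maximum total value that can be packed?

$158

Best value-per-unit is B at 36/9; filling with it alone gives 4×36 = 144.
Optimal mix: 4×B + 1×C → volume 42, value 158.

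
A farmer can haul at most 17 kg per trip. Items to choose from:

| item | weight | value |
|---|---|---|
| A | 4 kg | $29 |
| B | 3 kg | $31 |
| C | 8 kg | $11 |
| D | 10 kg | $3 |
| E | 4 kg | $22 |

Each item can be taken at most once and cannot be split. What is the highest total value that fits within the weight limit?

Check high-value combinations within 17 kg:
- A+B+E: weight 4+3+4=11, value 29+31+22=82
- A+B+C: weight 4+3+8=15, value 29+31+11=71
- B+C+E: weight 3+8+4=15, value 31+11+22=64
Best: $82.

$82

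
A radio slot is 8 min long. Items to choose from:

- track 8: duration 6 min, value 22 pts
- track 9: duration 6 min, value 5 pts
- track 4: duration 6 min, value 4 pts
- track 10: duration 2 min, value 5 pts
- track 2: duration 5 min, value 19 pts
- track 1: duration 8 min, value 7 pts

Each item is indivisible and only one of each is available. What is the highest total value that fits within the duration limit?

27 pts

Check high-value combinations within 8 min:
- track 8+track 10: duration 6+2=8, value 22+5=27
- track 10+track 2: duration 2+5=7, value 5+19=24
- track 8: duration 6, value 22
Best: 27 pts.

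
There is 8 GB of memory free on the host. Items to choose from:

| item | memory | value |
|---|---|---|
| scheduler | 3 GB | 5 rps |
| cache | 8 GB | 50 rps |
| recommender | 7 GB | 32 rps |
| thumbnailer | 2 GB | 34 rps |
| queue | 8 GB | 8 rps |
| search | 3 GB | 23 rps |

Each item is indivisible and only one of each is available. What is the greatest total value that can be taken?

Check high-value combinations within 8 GB:
- scheduler+thumbnailer+search: memory 3+2+3=8, value 5+34+23=62
- thumbnailer+search: memory 2+3=5, value 34+23=57
- cache: memory 8, value 50
Best: 62 rps.

62 rps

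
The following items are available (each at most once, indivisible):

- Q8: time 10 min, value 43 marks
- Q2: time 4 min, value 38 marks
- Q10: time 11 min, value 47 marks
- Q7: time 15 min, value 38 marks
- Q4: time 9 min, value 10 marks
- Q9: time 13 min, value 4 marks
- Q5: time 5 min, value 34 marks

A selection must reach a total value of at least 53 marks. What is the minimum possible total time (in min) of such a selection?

Subsets with value ≥ 53, sorted by total time:
- Q2+Q5: time 9, value 72
- Q8+Q2: time 14, value 81
- Q2+Q10: time 15, value 85
- Q8+Q5: time 15, value 77
Minimum time: 9 min.

9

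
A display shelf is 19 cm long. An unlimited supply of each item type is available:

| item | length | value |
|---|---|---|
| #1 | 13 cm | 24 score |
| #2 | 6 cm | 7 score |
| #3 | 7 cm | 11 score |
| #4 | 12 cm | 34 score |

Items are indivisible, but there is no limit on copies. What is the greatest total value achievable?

Best value-per-unit is #4 at 34/12; filling with it alone gives 1×34 = 34.
Optimal mix: 1×#3 + 1×#4 → length 19, value 45.

45 score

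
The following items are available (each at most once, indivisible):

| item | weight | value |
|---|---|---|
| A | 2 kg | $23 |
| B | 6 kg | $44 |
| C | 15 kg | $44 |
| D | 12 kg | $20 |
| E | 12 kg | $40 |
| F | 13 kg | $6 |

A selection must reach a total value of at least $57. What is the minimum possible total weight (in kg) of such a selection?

8

Subsets with value ≥ 57, sorted by total weight:
- A+B: weight 8, value 67
- A+E: weight 14, value 63
- A+C: weight 17, value 67
- B+E: weight 18, value 84
Minimum weight: 8 kg.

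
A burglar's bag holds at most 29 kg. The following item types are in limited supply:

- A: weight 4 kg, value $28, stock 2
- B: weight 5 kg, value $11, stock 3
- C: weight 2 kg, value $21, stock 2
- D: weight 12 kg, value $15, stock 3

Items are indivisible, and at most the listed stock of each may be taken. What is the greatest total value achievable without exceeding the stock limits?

$131

Top feasible selections:
- 2×A + 3×B + 2×C: weight 27, value 131
- 2×A + 1×B + 2×C + 1×D: weight 29, value 124
- 2×A + 2×B + 2×C: weight 22, value 120
Best: $131.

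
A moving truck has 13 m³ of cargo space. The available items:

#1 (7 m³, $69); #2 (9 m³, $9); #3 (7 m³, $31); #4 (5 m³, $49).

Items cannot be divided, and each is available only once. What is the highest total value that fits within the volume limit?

Check high-value combinations within 13 m³:
- #1+#4: volume 7+5=12, value 69+49=118
- #3+#4: volume 7+5=12, value 31+49=80
- #1: volume 7, value 69
Best: $118.

$118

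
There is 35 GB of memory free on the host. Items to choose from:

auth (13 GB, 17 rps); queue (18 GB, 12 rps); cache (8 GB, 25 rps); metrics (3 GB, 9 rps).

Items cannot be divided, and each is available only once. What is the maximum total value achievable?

51 rps

Check high-value combinations within 35 GB:
- auth+cache+metrics: memory 13+8+3=24, value 17+25+9=51
- queue+cache+metrics: memory 18+8+3=29, value 12+25+9=46
- auth+cache: memory 13+8=21, value 17+25=42
- auth+queue+metrics: memory 13+18+3=34, value 17+12+9=38
- queue+cache: memory 18+8=26, value 12+25=37
Best: 51 rps.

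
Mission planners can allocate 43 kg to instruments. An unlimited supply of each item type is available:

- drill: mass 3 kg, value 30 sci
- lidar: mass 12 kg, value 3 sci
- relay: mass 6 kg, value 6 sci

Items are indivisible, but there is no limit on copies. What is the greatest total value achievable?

420 sci

Best value-per-unit is drill at 30/3, and filling with it alone uses mass 14×3=42. No mix of the others beats 14×30 = 420.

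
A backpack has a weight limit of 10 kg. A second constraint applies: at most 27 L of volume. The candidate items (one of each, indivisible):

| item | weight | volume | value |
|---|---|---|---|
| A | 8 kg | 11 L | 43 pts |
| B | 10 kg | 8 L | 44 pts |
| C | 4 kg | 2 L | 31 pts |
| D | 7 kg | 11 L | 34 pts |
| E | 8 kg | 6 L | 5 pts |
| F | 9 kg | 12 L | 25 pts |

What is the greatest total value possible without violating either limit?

44 pts

Feasible sets respecting both limits:
- B: weight 10, volume 8, value 44
- A: weight 8, volume 11, value 43
- D: weight 7, volume 11, value 34
Best: 44 pts.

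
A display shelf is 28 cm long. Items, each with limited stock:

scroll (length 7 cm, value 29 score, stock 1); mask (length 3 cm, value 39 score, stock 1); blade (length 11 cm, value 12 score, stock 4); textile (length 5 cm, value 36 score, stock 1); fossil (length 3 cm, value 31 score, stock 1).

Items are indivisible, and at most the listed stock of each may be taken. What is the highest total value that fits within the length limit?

135 score

Top feasible selections:
- 1×scroll + 1×mask + 1×textile + 1×fossil: length 18, value 135
- 1×mask + 1×blade + 1×textile + 1×fossil: length 22, value 118
- 1×scroll + 1×mask + 1×blade + 1×textile: length 26, value 116
- 1×scroll + 1×mask + 1×blade + 1×fossil: length 24, value 111
Best: 135 score.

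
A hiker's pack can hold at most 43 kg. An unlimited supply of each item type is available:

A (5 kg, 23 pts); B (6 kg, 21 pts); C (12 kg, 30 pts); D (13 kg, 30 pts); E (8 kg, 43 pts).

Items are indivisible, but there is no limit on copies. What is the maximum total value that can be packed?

218 pts

Best value-per-unit is E at 43/8; filling with it alone gives 5×43 = 215.
Optimal mix: 2×A + 4×E → weight 42, value 218.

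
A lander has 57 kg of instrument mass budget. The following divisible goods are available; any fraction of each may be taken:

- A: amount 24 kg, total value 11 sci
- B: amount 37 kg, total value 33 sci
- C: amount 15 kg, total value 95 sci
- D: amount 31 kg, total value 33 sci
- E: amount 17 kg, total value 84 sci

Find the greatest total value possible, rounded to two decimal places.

205.61

Take in order of value per unit:
- C (95/15 per unit): all 15 → value 95, running total 95.00
- E (84/17 per unit): all 17 → value 84, running total 179.00
- D (33/31 per unit): 25 of 31 → value 25×33/31 = 26.6129, running total 205.61
Total 205.61.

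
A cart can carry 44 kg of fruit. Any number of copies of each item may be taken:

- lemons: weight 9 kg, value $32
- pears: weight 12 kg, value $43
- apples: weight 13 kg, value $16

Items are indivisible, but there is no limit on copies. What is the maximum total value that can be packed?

Best value-per-unit is pears at 43/12; filling with it alone gives 3×43 = 129.
Optimal mix: 2×lemons + 2×pears → weight 42, value 150.

$150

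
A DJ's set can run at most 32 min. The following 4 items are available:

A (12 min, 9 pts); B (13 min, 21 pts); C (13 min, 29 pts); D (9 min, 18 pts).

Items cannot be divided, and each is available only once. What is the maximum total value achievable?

50 pts

This is a 0/1 knapsack; check combinations near the capacity.
- B+C: duration 13+13=26, value 21+29=50
- C+D: duration 13+9=22, value 29+18=47
- B+D: duration 13+9=22, value 21+18=39
Best: 50 pts.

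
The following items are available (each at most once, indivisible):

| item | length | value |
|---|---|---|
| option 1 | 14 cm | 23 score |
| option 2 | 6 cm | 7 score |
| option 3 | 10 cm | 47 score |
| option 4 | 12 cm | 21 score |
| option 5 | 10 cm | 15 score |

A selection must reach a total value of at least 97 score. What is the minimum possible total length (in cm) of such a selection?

Subsets with value ≥ 97, sorted by total length:
- option 1+option 2+option 3+option 4: length 42, value 98
- option 1+option 3+option 4+option 5: length 46, value 106
- option 1+option 2+option 3+option 4+option 5: length 52, value 113
Minimum length: 42 cm.

42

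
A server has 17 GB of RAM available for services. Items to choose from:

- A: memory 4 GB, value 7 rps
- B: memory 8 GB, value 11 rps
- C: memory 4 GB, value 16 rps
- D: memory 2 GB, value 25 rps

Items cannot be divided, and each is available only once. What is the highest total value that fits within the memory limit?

52 rps

This is a 0/1 knapsack; check combinations near the capacity.
- B+C+D: memory 8+4+2=14, value 11+16+25=52
- A+C+D: memory 4+4+2=10, value 7+16+25=48
- A+B+D: memory 4+8+2=14, value 7+11+25=43
- C+D: memory 4+2=6, value 16+25=41
- B+D: memory 8+2=10, value 11+25=36
Best: 52 rps.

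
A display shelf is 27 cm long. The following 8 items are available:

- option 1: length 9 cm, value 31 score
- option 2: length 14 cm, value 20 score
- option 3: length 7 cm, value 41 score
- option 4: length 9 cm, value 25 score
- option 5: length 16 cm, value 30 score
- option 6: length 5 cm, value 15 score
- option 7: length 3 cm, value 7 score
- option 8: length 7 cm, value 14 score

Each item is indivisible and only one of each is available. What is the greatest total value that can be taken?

97 score

Check high-value combinations within 27 cm:
- option 1+option 3+option 4: length 9+7+9=25, value 31+41+25=97
- option 1+option 3+option 6+option 7: length 9+7+5+3=24, value 31+41+15+7=94
- option 1+option 3+option 7+option 8: length 9+7+3+7=26, value 31+41+7+14=93
- option 3+option 4+option 6+option 7: length 7+9+5+3=24, value 41+25+15+7=88
- option 1+option 3+option 6: length 9+7+5=21, value 31+41+15=87
Best: 97 score.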